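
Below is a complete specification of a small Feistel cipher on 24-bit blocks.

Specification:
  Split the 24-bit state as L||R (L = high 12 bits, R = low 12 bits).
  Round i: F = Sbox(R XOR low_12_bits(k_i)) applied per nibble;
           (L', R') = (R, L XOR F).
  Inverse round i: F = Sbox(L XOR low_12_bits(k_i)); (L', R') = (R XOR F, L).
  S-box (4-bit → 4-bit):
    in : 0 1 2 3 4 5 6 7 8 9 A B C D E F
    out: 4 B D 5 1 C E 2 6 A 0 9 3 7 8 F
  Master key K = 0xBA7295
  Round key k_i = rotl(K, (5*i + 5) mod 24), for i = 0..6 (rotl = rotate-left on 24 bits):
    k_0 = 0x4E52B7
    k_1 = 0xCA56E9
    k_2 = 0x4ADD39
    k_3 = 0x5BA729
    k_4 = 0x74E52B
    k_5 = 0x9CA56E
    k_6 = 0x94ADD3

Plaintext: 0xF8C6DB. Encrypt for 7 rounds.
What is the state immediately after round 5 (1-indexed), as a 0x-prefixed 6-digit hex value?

s_0 = plaintext = 0xF8C6DB
s_1 = Round(s_0, k_0) = 0x6DBE6F
s_2 = Round(s_1, k_1) = 0xE6F0B5
s_3 = Round(s_2, k_2) = 0x0B590C
s_4 = Round(s_3, k_3) = 0x90C869
s_5 = Round(s_4, k_4) = 0x869E11
s_6 = Round(s_5, k_5) = 0xE11146
s_7 = Round(s_6, k_6) = 0x146DBD

0x869E11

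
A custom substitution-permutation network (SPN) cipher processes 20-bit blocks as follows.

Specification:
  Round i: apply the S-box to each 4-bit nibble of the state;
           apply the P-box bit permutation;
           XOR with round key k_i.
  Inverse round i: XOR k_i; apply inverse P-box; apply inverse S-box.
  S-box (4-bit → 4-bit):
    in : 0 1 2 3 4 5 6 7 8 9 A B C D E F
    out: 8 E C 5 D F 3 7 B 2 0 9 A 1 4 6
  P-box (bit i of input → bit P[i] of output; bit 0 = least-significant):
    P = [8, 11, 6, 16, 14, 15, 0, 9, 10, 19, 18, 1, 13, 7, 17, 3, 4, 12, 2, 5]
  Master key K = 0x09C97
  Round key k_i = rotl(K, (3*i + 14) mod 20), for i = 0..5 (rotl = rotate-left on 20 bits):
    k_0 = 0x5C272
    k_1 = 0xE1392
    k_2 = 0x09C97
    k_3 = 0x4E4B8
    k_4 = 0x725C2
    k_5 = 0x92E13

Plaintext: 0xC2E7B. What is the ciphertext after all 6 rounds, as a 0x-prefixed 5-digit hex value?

0xC8B6B

s_0 = plaintext = 0xC2E7B
s_1 = Round(s_0, k_0) = 0x2135B
s_2 = Round(s_1, k_1) = 0x9D43F
s_3 = Round(s_2, k_2) = 0x4E0D4
s_4 = Round(s_3, k_3) = 0x7A5CE
s_5 = Round(s_4, k_4) = 0xBB394
s_6 = Round(s_5, k_5) = 0xC8B6B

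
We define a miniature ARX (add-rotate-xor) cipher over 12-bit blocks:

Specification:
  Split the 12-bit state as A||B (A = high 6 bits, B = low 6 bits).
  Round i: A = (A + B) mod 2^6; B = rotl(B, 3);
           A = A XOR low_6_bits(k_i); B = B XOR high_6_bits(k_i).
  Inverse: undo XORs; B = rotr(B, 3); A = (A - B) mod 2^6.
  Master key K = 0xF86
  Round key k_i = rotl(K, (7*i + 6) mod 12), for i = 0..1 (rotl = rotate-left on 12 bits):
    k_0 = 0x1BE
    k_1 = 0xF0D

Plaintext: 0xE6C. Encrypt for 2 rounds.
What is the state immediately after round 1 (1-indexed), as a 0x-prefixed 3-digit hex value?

0x6E3

s_0 = plaintext = 0xE6C
s_1 = Round(s_0, k_0) = 0x6E3
s_2 = Round(s_1, k_1) = 0xCE0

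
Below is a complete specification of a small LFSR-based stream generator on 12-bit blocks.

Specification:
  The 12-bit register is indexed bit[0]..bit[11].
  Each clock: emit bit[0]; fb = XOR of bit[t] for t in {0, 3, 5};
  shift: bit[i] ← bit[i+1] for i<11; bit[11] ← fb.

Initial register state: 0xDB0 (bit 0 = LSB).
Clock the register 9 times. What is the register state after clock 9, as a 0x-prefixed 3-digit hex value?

reg_0 = 0xDB0
clock 1: out=0, reg = 0xED8
clock 2: out=0, reg = 0xF6C
clock 3: out=0, reg = 0x7B6
clock 4: out=0, reg = 0xBDB
clock 5: out=1, reg = 0x5ED
clock 6: out=1, reg = 0xAF6
clock 7: out=0, reg = 0xD7B
clock 8: out=1, reg = 0xEBD
clock 9: out=1, reg = 0xF5E

0xF5E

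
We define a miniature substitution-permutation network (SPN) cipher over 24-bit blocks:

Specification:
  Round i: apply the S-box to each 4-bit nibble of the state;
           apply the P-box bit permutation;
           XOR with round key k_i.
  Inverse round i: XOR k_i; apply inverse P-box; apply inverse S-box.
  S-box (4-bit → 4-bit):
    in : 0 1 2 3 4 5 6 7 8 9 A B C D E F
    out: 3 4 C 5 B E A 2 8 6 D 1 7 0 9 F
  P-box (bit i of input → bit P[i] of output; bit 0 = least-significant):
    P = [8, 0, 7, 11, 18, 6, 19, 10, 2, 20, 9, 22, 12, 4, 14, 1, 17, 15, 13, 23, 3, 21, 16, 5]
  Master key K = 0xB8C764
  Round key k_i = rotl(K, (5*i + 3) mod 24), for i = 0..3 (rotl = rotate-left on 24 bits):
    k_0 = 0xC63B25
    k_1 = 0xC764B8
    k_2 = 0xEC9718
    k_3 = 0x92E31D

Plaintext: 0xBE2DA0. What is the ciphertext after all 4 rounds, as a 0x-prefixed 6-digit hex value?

s_0 = plaintext = 0xBE2DA0
s_1 = Round(s_0, k_0) = 0x487E2E
s_2 = Round(s_1, k_1) = 0x2F6984
s_3 = Round(s_2, k_2) = 0x7F382B
s_4 = Round(s_3, k_3) = 0x78161D

0x78161D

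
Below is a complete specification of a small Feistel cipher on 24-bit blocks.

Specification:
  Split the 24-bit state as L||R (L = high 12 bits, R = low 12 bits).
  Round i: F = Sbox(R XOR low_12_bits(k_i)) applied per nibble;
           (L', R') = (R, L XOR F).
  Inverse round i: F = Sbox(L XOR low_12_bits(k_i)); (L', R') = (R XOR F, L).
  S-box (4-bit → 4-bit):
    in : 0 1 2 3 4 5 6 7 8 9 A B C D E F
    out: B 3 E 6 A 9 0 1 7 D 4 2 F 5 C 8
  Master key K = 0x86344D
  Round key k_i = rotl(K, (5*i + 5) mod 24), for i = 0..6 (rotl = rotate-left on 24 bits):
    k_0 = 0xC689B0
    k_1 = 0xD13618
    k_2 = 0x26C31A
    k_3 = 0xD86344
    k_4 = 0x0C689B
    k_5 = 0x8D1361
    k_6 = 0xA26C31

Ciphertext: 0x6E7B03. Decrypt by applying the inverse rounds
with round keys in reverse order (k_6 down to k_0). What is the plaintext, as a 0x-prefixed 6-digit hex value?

0xC2CB69

s_0 = ciphertext = 0x6E7B03
s_1 = InvRound(s_0, k_6) = 0xF536E7
s_2 = InvRound(s_1, k_5) = 0x989F53
s_3 = InvRound(s_2, k_4) = 0xC6D989
s_4 = InvRound(s_3, k_3) = 0x164C6D
s_5 = InvRound(s_4, k_2) = 0x271164
s_6 = InvRound(s_5, k_1) = 0xB69271
s_7 = InvRound(s_6, k_0) = 0xC2CB69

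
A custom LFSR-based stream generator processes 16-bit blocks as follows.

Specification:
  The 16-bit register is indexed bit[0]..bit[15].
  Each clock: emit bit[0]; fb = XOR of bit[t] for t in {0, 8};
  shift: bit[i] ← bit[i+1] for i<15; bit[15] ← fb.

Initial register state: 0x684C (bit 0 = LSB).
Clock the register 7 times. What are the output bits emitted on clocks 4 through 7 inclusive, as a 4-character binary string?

1001

reg_0 = 0x684C
clock 1: out=0, reg = 0x3426
clock 2: out=0, reg = 0x1A13
clock 3: out=1, reg = 0x8D09
clock 4: out=1, reg = 0x4684
clock 5: out=0, reg = 0x2342
clock 6: out=0, reg = 0x91A1
clock 7: out=1, reg = 0x48D0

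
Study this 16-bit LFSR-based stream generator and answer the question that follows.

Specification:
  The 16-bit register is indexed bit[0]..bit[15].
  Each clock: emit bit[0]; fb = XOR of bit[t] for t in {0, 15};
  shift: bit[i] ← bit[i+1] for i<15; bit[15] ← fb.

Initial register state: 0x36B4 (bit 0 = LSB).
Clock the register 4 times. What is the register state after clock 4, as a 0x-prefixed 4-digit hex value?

0xC36B

reg_0 = 0x36B4
clock 1: out=0, reg = 0x1B5A
clock 2: out=0, reg = 0x0DAD
clock 3: out=1, reg = 0x86D6
clock 4: out=0, reg = 0xC36B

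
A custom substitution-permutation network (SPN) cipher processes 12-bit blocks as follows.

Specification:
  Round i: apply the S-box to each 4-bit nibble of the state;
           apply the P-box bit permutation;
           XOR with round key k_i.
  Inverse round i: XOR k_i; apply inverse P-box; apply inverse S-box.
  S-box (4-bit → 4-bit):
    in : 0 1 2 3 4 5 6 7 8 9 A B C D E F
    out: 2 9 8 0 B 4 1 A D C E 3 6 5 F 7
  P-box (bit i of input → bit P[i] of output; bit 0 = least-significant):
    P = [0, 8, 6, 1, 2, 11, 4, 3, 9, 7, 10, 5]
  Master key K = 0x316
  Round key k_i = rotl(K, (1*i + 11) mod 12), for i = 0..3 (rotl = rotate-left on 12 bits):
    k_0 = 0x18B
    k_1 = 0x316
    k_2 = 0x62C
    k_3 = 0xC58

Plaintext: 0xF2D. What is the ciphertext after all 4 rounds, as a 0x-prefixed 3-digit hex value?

0x1C5

s_0 = plaintext = 0xF2D
s_1 = Round(s_0, k_0) = 0x742
s_2 = Round(s_1, k_1) = 0xBB8
s_3 = Round(s_2, k_2) = 0xCEB
s_4 = Round(s_3, k_3) = 0x1C5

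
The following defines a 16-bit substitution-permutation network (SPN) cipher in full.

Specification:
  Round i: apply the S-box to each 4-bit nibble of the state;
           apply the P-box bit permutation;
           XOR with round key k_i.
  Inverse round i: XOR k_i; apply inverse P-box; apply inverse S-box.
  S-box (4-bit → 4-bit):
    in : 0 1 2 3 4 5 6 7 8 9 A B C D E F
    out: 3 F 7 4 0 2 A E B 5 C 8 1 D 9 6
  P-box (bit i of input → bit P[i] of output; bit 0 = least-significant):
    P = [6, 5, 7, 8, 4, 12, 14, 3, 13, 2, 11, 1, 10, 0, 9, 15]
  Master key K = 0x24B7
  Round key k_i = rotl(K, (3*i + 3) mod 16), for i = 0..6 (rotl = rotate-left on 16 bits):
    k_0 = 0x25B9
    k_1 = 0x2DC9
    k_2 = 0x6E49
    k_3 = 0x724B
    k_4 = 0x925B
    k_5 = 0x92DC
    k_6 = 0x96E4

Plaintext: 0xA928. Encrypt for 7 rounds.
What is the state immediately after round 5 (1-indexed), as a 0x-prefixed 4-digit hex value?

s_0 = plaintext = 0xA928
s_1 = Round(s_0, k_0) = 0xDEC9
s_2 = Round(s_1, k_1) = 0x8B1B
s_3 = Round(s_2, k_2) = 0xBB52
s_4 = Round(s_3, k_3) = 0xE2A9
s_5 = Round(s_4, k_4) = 0x7E97
s_6 = Round(s_5, k_5) = 0x716F
s_7 = Round(s_6, k_6) = 0x2C4B

0x7E97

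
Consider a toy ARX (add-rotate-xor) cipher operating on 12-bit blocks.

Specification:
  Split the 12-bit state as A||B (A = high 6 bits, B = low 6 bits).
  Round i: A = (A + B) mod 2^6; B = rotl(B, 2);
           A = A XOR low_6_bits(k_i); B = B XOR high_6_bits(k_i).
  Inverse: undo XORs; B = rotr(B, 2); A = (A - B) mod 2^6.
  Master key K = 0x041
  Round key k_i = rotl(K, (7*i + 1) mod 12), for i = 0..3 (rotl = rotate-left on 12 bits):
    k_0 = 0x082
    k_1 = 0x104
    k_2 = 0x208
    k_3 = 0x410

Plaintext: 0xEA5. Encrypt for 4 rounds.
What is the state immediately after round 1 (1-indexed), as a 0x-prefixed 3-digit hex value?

s_0 = plaintext = 0xEA5
s_1 = Round(s_0, k_0) = 0x754
s_2 = Round(s_1, k_1) = 0xD55
s_3 = Round(s_2, k_2) = 0x09D
s_4 = Round(s_3, k_3) = 0x3E5

0x754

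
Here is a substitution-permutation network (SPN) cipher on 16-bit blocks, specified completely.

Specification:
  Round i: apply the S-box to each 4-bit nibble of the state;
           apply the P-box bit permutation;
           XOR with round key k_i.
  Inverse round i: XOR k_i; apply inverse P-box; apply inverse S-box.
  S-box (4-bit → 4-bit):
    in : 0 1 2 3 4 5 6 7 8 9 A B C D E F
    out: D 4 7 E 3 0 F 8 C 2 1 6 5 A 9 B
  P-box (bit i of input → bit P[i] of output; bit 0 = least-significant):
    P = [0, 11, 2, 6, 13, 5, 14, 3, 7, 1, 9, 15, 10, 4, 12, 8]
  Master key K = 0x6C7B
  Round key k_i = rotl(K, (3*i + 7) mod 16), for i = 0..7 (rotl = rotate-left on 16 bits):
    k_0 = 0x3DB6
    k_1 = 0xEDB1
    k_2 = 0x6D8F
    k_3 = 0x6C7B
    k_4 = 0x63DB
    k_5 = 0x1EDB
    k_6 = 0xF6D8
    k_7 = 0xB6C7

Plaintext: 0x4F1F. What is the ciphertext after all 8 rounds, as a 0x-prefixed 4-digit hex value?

s_0 = plaintext = 0x4F1F
s_1 = Round(s_0, k_0) = 0xF165
s_2 = Round(s_1, k_1) = 0x8A89
s_3 = Round(s_2, k_2) = 0x3407
s_4 = Round(s_3, k_3) = 0x1DA1
s_5 = Round(s_4, k_4) = 0xD3DD
s_6 = Round(s_5, k_5) = 0x95A1
s_7 = Round(s_6, k_6) = 0xD6CC
s_8 = Round(s_7, k_7) = 0x5550

0x5550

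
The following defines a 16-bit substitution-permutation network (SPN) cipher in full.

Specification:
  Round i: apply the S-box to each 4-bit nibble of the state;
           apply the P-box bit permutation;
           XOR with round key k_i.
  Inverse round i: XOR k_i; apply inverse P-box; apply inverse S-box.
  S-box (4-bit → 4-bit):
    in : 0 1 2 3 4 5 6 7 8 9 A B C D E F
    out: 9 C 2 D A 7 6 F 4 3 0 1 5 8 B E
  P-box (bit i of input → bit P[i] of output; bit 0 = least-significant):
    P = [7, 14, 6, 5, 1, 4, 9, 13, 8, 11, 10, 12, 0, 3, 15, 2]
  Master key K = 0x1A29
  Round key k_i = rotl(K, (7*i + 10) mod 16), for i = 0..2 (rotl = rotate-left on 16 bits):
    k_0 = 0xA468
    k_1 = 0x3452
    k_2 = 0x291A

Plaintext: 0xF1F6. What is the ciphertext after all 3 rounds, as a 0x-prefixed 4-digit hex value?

s_0 = plaintext = 0xF1F6
s_1 = Round(s_0, k_0) = 0x5234
s_2 = Round(s_1, k_1) = 0xDE79
s_3 = Round(s_2, k_2) = 0x528C

0x528C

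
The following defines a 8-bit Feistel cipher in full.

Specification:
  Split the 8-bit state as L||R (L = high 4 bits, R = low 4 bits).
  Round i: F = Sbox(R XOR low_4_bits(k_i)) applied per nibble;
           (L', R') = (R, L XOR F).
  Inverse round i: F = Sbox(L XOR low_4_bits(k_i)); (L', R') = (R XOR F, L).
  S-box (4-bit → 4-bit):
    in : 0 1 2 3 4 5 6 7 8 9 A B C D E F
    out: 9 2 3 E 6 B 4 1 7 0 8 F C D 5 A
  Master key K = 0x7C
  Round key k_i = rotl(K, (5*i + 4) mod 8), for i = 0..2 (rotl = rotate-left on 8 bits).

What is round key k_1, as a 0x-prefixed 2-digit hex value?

K = 0x7C
k_0 = rotl(K, (5*0+4) mod 8) = rotl(K, 4) = 0xC7
k_1 = rotl(K, (5*1+4) mod 8) = rotl(K, 1) = 0xF8

0xF8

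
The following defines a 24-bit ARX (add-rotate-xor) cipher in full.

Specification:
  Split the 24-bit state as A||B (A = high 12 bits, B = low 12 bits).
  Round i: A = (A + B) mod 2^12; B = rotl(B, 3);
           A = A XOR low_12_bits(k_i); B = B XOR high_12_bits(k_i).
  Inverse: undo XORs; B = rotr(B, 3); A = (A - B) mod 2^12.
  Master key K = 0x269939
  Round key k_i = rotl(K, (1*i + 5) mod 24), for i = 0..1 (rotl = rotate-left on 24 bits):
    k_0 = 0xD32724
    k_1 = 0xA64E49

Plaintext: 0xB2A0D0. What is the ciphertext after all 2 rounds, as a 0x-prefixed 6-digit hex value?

s_0 = plaintext = 0xB2A0D0
s_1 = Round(s_0, k_0) = 0xCDEBB2
s_2 = Round(s_1, k_1) = 0x6D97F1

0x6D97F1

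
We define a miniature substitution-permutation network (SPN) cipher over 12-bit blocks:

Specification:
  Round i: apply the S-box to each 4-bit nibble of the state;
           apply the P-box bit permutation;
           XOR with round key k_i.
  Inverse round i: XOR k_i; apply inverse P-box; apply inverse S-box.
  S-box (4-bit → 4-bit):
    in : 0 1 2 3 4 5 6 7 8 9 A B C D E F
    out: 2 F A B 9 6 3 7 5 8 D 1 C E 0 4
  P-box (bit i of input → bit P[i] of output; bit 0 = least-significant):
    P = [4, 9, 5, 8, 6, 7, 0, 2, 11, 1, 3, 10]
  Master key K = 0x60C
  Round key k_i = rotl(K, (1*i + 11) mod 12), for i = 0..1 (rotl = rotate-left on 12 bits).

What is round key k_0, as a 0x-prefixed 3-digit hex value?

K = 0x60C
k_0 = rotl(K, (1*0+11) mod 12) = rotl(K, 11) = 0x306

0x306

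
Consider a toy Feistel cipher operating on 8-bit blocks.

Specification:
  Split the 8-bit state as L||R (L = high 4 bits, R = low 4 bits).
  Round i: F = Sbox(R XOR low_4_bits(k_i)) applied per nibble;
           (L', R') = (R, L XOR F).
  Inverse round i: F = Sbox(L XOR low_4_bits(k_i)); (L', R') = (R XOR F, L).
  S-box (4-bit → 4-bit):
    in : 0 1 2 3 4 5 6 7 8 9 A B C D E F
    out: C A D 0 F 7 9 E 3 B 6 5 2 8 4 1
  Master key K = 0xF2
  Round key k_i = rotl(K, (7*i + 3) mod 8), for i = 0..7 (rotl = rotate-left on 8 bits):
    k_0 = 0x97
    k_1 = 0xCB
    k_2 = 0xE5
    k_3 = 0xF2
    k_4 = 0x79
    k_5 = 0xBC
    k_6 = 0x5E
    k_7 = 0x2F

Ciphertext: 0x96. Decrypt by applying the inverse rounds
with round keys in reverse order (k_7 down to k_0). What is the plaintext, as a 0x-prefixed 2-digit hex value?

0x43

s_0 = ciphertext = 0x96
s_1 = InvRound(s_0, k_7) = 0xF9
s_2 = InvRound(s_1, k_6) = 0x3F
s_3 = InvRound(s_2, k_5) = 0xE3
s_4 = InvRound(s_3, k_4) = 0xDE
s_5 = InvRound(s_4, k_3) = 0xFD
s_6 = InvRound(s_5, k_2) = 0xBF
s_7 = InvRound(s_6, k_1) = 0x3B
s_8 = InvRound(s_7, k_0) = 0x43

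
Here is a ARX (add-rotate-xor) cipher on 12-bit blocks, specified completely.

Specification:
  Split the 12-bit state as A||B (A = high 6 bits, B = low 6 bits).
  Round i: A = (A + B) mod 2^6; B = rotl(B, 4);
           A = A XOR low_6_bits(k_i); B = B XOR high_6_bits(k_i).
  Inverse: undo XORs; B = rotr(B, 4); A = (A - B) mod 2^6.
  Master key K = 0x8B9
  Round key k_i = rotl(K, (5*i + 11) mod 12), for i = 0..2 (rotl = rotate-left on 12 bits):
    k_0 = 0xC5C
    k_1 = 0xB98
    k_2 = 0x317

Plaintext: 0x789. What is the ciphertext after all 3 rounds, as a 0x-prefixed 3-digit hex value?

0x2E9

s_0 = plaintext = 0x789
s_1 = Round(s_0, k_0) = 0xEE3
s_2 = Round(s_1, k_1) = 0x196
s_3 = Round(s_2, k_2) = 0x2E9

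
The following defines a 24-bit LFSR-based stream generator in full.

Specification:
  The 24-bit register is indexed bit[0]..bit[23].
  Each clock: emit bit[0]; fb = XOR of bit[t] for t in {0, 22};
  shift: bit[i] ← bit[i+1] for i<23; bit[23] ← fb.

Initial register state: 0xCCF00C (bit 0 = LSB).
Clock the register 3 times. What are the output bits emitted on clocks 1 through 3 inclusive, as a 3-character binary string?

reg_0 = 0xCCF00C
clock 1: out=0, reg = 0xE67806
clock 2: out=0, reg = 0xF33C03
clock 3: out=1, reg = 0x799E01

001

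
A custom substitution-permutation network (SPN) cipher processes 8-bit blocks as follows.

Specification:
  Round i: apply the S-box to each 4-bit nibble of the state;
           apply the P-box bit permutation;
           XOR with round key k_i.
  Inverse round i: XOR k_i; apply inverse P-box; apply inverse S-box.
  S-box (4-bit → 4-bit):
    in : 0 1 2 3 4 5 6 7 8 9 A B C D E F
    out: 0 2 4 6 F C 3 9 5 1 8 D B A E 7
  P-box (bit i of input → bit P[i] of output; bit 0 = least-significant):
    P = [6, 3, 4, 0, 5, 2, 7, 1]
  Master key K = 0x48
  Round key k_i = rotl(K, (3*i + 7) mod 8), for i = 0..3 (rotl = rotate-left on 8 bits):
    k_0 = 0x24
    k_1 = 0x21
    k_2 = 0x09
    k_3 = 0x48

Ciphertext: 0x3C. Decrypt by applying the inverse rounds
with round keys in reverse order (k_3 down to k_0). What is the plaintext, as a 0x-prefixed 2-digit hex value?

s_0 = ciphertext = 0x3C
s_1 = InvRound(s_0, k_3) = 0x68
s_2 = InvRound(s_1, k_2) = 0x97
s_3 = InvRound(s_2, k_1) = 0x42
s_4 = InvRound(s_3, k_0) = 0xC9

0xC9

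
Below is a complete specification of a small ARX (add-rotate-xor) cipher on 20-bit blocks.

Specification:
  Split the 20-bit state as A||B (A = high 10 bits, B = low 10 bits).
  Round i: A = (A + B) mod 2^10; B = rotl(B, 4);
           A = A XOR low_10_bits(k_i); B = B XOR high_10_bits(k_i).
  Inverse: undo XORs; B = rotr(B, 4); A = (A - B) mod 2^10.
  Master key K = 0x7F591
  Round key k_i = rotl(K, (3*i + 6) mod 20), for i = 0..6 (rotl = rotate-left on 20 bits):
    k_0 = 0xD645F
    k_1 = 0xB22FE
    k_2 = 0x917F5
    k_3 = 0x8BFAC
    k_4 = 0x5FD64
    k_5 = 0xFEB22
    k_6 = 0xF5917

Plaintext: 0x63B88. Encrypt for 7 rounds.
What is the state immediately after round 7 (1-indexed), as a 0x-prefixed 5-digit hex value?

0xB454B

s_0 = plaintext = 0x63B88
s_1 = Round(s_0, k_0) = 0x527D7
s_2 = Round(s_1, k_1) = 0xF7BB7
s_3 = Round(s_2, k_2) = 0x1813B
s_4 = Round(s_3, k_3) = 0x8DD9B
s_5 = Round(s_4, k_4) = 0xAD8C9
s_6 = Round(s_5, k_5) = 0x17769
s_7 = Round(s_6, k_6) = 0xB454B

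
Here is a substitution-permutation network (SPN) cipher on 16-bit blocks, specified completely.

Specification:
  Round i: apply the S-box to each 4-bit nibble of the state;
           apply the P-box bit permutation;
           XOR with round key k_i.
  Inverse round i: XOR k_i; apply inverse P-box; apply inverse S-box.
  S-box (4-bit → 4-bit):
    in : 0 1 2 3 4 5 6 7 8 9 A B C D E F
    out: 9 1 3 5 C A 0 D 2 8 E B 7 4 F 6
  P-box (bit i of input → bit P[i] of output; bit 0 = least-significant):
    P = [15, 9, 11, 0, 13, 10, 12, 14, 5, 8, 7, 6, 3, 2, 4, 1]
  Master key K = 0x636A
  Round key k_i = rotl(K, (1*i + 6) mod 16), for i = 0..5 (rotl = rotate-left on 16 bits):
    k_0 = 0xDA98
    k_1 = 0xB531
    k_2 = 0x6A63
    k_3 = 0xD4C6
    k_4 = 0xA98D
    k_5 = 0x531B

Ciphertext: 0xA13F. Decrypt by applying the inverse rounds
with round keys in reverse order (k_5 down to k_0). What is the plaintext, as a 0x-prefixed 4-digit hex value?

0x0A9E

s_0 = ciphertext = 0xA13F
s_1 = InvRound(s_0, k_5) = 0x8172
s_2 = InvRound(s_1, k_4) = 0xE714
s_3 = InvRound(s_2, k_3) = 0x4A38
s_4 = InvRound(s_3, k_2) = 0x7919
s_5 = InvRound(s_4, k_1) = 0x1153
s_6 = InvRound(s_5, k_0) = 0x0A9E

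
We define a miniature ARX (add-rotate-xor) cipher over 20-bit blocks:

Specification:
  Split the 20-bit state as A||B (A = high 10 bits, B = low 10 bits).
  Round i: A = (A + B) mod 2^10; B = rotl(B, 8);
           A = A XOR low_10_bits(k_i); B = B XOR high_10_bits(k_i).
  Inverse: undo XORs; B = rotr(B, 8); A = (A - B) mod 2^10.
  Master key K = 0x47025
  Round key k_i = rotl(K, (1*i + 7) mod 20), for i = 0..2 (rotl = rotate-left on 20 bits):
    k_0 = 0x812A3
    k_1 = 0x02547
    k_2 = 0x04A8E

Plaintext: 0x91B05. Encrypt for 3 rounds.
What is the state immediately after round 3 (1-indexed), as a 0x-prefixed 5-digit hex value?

0x9B06C

s_0 = plaintext = 0x91B05
s_1 = Round(s_0, k_0) = 0xFA3C5
s_2 = Round(s_1, k_1) = 0xBA9F8
s_3 = Round(s_2, k_2) = 0x9B06C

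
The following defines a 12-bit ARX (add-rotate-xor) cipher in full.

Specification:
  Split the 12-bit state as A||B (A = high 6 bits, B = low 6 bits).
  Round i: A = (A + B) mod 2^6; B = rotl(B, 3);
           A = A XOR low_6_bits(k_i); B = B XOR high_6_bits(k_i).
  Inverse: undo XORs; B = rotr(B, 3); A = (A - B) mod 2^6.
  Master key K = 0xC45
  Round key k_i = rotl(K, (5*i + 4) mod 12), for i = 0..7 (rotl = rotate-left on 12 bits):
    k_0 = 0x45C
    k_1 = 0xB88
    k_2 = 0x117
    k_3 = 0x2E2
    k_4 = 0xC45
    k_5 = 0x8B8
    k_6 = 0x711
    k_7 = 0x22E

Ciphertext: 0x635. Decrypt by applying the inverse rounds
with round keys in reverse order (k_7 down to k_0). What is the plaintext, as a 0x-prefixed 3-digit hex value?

s_0 = ciphertext = 0x635
s_1 = InvRound(s_0, k_7) = 0x1EF
s_2 = InvRound(s_1, k_6) = 0xE1E
s_3 = InvRound(s_2, k_5) = 0x667
s_4 = InvRound(s_3, k_4) = 0xAB2
s_5 = InvRound(s_4, k_3) = 0xE4F
s_6 = InvRound(s_5, k_2) = 0x559
s_7 = InvRound(s_6, k_1) = 0x7FE
s_8 = InvRound(s_7, k_0) = 0x1BD

0x1BD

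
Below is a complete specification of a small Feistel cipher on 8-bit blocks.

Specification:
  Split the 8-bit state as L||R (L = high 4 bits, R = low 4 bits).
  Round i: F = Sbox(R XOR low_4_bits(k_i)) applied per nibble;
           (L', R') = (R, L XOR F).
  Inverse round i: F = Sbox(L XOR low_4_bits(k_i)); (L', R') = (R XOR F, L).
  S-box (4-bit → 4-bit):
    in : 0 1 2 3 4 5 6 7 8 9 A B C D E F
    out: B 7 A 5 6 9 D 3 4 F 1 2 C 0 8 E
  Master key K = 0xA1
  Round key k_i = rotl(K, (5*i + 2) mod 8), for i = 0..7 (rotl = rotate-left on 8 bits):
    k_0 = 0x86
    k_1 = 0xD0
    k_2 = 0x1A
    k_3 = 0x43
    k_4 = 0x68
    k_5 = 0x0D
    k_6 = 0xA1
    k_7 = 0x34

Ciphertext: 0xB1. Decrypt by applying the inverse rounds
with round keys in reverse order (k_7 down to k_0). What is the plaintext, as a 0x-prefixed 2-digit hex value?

s_0 = ciphertext = 0xB1
s_1 = InvRound(s_0, k_7) = 0xFB
s_2 = InvRound(s_1, k_6) = 0x3F
s_3 = InvRound(s_2, k_5) = 0x73
s_4 = InvRound(s_3, k_4) = 0xD7
s_5 = InvRound(s_4, k_3) = 0xFD
s_6 = InvRound(s_5, k_2) = 0x4F
s_7 = InvRound(s_6, k_1) = 0x94
s_8 = InvRound(s_7, k_0) = 0xA9

0xA9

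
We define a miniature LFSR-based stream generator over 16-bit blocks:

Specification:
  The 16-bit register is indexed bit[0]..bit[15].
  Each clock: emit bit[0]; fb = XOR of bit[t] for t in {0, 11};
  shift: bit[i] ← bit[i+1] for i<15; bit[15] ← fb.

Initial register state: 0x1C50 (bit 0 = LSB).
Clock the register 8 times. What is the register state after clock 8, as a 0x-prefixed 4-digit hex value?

0x331C

reg_0 = 0x1C50
clock 1: out=0, reg = 0x8E28
clock 2: out=0, reg = 0xC714
clock 3: out=0, reg = 0x638A
clock 4: out=0, reg = 0x31C5
clock 5: out=1, reg = 0x98E2
clock 6: out=0, reg = 0xCC71
clock 7: out=1, reg = 0x6638
clock 8: out=0, reg = 0x331C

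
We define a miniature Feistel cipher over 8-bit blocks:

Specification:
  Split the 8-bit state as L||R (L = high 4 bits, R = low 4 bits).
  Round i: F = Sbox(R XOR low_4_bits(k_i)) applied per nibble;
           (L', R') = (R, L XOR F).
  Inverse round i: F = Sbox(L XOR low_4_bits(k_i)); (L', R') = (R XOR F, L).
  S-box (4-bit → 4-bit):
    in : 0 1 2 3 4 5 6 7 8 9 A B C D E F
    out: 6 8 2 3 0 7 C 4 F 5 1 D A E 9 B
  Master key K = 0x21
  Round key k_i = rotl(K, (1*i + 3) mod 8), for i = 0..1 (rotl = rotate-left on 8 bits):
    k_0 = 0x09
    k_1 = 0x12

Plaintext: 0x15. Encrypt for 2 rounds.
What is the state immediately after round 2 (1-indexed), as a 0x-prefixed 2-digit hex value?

s_0 = plaintext = 0x15
s_1 = Round(s_0, k_0) = 0x5B
s_2 = Round(s_1, k_1) = 0xB0

0xB0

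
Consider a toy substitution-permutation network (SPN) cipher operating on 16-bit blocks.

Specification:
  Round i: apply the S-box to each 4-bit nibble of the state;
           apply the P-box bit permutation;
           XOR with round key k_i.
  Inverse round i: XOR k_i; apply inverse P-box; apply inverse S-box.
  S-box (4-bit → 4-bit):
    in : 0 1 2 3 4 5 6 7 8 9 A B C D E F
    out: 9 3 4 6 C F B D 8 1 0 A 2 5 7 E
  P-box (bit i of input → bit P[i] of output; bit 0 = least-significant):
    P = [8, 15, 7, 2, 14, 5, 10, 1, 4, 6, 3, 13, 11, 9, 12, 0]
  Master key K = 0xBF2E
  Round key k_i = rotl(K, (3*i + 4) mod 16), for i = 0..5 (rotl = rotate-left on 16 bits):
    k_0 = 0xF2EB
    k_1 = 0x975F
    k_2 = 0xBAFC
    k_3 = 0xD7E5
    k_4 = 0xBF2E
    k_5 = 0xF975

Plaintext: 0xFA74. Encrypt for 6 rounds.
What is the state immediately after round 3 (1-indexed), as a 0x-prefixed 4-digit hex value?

0x4763

s_0 = plaintext = 0xFA74
s_1 = Round(s_0, k_0) = 0xA46C
s_2 = Round(s_1, k_1) = 0x7775
s_3 = Round(s_2, k_2) = 0x4763
s_4 = Round(s_3, k_3) = 0x275E
s_5 = Round(s_4, k_4) = 0x4A94
s_6 = Round(s_5, k_5) = 0xA9F0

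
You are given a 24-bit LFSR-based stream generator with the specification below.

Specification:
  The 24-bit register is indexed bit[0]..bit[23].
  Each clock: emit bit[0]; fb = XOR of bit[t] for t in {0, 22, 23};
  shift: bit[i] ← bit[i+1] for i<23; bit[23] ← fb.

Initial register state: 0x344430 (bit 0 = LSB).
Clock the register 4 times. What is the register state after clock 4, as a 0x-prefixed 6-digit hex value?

0x034443

reg_0 = 0x344430
clock 1: out=0, reg = 0x1A2218
clock 2: out=0, reg = 0x0D110C
clock 3: out=0, reg = 0x068886
clock 4: out=0, reg = 0x034443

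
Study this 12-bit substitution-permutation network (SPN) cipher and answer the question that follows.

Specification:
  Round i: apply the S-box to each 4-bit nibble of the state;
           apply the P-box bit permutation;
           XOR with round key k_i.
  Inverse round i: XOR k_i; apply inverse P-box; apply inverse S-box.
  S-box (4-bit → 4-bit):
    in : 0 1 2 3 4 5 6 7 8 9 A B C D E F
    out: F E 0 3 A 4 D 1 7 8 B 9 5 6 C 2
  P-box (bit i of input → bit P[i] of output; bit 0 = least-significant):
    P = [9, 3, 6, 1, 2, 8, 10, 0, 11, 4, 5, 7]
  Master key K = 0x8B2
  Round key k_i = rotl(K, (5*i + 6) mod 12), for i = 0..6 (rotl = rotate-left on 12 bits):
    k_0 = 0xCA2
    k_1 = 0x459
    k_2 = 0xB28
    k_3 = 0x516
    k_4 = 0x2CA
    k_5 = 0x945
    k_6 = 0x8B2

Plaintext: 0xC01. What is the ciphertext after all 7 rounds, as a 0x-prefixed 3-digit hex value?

s_0 = plaintext = 0xC01
s_1 = Round(s_0, k_0) = 0x1CD
s_2 = Round(s_1, k_1) = 0x0A5
s_3 = Round(s_2, k_2) = 0x2DD
s_4 = Round(s_3, k_3) = 0x05E
s_5 = Round(s_4, k_4) = 0xE38
s_6 = Round(s_5, k_5) = 0xAA9
s_7 = Round(s_6, k_6) = 0x125

0x125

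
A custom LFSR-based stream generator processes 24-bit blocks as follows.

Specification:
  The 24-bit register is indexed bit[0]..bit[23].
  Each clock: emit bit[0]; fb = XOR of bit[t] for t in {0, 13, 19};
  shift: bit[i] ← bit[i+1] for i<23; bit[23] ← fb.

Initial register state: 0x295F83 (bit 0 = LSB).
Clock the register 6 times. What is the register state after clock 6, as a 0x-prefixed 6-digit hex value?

0x30A57E

reg_0 = 0x295F83
clock 1: out=1, reg = 0x14AFC1
clock 2: out=1, reg = 0x0A57E0
clock 3: out=0, reg = 0x852BF0
clock 4: out=0, reg = 0xC295F8
clock 5: out=0, reg = 0x614AFC
clock 6: out=0, reg = 0x30A57E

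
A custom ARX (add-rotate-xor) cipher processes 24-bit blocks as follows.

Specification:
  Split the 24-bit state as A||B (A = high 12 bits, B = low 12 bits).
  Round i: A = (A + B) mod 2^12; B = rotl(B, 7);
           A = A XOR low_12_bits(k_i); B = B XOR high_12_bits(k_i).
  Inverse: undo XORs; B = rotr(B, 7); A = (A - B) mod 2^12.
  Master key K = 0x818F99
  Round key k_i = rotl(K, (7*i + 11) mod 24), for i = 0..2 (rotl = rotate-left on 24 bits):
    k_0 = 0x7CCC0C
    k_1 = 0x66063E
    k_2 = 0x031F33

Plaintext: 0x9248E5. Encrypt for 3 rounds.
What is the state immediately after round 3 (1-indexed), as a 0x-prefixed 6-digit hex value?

0x7C542F

s_0 = plaintext = 0x9248E5
s_1 = Round(s_0, k_0) = 0xE0550B
s_2 = Round(s_1, k_1) = 0x52E3C8
s_3 = Round(s_2, k_2) = 0x7C542F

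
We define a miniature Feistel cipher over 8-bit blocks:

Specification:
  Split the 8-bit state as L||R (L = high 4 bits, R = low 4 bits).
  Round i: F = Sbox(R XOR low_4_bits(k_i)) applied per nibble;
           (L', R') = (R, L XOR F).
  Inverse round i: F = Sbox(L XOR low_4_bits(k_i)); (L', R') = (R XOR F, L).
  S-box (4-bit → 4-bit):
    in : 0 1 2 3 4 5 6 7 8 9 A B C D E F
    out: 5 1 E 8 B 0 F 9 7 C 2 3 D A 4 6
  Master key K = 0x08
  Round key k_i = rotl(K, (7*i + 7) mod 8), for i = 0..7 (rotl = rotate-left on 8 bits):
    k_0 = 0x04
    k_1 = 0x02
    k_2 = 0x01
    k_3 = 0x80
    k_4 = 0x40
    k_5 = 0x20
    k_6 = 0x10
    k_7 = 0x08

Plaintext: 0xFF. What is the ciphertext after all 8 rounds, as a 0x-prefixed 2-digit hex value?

0xF1

s_0 = plaintext = 0xFF
s_1 = Round(s_0, k_0) = 0xFC
s_2 = Round(s_1, k_1) = 0xCB
s_3 = Round(s_2, k_2) = 0xBE
s_4 = Round(s_3, k_3) = 0xEF
s_5 = Round(s_4, k_4) = 0xF8
s_6 = Round(s_5, k_5) = 0x88
s_7 = Round(s_6, k_6) = 0x8F
s_8 = Round(s_7, k_7) = 0xF1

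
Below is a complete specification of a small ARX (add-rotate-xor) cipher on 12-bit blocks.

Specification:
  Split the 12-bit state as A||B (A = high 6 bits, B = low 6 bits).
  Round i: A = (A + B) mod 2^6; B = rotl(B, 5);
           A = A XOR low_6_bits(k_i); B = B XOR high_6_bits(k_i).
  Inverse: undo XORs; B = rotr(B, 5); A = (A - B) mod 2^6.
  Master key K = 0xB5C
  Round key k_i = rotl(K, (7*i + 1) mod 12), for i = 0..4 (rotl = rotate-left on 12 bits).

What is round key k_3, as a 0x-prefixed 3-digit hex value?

K = 0xB5C
k_0 = rotl(K, (7*0+1) mod 12) = rotl(K, 1) = 0x6B9
k_1 = rotl(K, (7*1+1) mod 12) = rotl(K, 8) = 0xCB5
k_2 = rotl(K, (7*2+1) mod 12) = rotl(K, 3) = 0xAE5
k_3 = rotl(K, (7*3+1) mod 12) = rotl(K, 10) = 0x2D7

0x2D7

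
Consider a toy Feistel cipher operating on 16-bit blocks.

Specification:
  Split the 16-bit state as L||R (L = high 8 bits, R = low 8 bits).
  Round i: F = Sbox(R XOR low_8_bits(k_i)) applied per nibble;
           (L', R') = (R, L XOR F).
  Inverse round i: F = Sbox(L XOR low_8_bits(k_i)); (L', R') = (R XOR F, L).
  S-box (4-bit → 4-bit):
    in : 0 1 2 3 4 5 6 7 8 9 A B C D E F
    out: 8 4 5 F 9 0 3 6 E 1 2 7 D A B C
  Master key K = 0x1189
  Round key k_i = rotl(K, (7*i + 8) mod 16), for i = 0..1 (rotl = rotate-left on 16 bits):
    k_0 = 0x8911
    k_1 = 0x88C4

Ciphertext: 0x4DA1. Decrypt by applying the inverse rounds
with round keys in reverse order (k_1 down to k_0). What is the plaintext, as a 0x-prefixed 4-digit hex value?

s_0 = ciphertext = 0x4DA1
s_1 = InvRound(s_0, k_1) = 0x404D
s_2 = InvRound(s_1, k_0) = 0x4940

0x4940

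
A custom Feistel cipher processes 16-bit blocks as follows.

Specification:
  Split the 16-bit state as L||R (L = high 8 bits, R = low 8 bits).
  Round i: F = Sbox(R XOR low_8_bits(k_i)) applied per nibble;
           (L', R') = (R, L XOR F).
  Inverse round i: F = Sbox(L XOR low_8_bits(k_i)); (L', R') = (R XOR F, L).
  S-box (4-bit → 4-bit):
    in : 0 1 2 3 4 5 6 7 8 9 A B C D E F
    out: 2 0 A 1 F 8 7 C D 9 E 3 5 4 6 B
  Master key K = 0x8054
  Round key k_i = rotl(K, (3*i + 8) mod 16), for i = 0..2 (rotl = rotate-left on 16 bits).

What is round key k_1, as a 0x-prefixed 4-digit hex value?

K = 0x8054
k_0 = rotl(K, (3*0+8) mod 16) = rotl(K, 8) = 0x5480
k_1 = rotl(K, (3*1+8) mod 16) = rotl(K, 11) = 0xA402

0xA402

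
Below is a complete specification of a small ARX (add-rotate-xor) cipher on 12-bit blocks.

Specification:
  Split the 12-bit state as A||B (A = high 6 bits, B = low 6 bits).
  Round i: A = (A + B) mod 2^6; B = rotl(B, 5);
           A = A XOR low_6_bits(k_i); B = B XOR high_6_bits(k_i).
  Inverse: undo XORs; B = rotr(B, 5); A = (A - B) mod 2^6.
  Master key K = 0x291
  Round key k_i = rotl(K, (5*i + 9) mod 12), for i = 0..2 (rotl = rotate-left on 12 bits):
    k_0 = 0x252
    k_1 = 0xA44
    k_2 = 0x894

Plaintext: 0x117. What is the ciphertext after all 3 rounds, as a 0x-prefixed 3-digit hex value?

0xCFE

s_0 = plaintext = 0x117
s_1 = Round(s_0, k_0) = 0x262
s_2 = Round(s_1, k_1) = 0xBF8
s_3 = Round(s_2, k_2) = 0xCFE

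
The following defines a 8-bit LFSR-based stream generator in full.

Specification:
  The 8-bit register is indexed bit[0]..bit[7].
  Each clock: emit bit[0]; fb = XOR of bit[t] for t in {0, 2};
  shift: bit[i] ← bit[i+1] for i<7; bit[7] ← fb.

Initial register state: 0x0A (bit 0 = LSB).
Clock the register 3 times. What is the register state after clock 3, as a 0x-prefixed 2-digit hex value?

0x01

reg_0 = 0x0A
clock 1: out=0, reg = 0x05
clock 2: out=1, reg = 0x02
clock 3: out=0, reg = 0x01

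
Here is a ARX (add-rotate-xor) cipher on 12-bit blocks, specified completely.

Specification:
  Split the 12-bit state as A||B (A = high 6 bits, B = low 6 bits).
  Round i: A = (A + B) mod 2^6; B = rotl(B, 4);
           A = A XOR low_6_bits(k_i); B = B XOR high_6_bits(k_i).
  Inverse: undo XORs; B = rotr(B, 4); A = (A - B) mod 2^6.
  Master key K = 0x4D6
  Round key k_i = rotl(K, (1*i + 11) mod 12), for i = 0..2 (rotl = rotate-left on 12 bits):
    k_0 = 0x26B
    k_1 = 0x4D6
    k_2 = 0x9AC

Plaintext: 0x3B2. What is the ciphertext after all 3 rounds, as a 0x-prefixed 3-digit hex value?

0xF04

s_0 = plaintext = 0x3B2
s_1 = Round(s_0, k_0) = 0xAE5
s_2 = Round(s_1, k_1) = 0x18A
s_3 = Round(s_2, k_2) = 0xF04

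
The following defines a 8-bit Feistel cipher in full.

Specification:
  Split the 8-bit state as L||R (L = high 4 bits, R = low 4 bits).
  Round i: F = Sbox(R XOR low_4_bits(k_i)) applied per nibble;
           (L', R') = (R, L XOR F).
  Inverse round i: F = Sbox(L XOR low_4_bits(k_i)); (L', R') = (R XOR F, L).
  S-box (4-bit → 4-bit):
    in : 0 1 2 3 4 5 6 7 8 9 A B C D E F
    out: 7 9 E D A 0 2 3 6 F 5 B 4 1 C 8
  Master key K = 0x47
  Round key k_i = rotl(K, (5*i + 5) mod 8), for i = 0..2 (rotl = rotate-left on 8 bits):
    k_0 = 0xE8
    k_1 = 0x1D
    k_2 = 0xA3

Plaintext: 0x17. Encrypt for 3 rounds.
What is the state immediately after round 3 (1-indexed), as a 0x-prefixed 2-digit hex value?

0xD5

s_0 = plaintext = 0x17
s_1 = Round(s_0, k_0) = 0x79
s_2 = Round(s_1, k_1) = 0x9D
s_3 = Round(s_2, k_2) = 0xD5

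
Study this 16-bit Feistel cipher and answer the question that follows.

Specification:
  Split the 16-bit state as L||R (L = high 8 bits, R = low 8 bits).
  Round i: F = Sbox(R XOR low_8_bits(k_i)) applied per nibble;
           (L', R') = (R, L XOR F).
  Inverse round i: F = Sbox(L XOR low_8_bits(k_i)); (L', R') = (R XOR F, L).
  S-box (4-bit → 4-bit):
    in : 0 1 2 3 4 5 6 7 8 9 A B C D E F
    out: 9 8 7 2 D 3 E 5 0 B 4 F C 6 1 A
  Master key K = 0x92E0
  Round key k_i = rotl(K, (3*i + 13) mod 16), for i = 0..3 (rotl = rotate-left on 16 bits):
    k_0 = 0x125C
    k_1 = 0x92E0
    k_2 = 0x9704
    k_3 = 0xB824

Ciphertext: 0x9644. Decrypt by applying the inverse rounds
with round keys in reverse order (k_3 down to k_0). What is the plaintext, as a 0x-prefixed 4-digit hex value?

0x75B1

s_0 = ciphertext = 0x9644
s_1 = InvRound(s_0, k_3) = 0xB396
s_2 = InvRound(s_1, k_2) = 0x63B3
s_3 = InvRound(s_2, k_1) = 0xB163
s_4 = InvRound(s_3, k_0) = 0x75B1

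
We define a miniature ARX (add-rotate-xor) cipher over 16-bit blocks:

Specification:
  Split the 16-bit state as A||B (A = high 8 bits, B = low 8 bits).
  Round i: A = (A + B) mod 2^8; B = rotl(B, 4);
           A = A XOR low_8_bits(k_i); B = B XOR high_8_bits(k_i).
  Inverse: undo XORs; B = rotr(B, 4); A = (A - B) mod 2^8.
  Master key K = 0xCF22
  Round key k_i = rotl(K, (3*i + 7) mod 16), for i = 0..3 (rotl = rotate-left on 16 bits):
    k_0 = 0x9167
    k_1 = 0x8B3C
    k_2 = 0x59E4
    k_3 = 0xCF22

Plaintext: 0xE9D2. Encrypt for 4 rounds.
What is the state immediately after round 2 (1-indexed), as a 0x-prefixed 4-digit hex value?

s_0 = plaintext = 0xE9D2
s_1 = Round(s_0, k_0) = 0xDCBC
s_2 = Round(s_1, k_1) = 0xA440
s_3 = Round(s_2, k_2) = 0x005D
s_4 = Round(s_3, k_3) = 0x7F1A

0xA440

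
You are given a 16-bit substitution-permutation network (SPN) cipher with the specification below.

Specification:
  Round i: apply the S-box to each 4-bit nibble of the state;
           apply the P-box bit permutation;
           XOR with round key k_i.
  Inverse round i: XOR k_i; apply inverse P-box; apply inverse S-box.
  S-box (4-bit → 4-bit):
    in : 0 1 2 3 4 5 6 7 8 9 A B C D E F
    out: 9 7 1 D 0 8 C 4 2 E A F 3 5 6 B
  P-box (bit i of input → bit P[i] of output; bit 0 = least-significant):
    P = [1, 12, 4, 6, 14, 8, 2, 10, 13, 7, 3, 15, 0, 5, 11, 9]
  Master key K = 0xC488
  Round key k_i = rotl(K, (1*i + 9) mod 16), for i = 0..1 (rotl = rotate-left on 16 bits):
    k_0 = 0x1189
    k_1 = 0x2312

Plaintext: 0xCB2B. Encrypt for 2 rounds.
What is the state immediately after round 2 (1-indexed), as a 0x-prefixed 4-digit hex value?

s_0 = plaintext = 0xCB2B
s_1 = Round(s_0, k_0) = 0xE172
s_2 = Round(s_1, k_1) = 0x0BBC

0x0BBC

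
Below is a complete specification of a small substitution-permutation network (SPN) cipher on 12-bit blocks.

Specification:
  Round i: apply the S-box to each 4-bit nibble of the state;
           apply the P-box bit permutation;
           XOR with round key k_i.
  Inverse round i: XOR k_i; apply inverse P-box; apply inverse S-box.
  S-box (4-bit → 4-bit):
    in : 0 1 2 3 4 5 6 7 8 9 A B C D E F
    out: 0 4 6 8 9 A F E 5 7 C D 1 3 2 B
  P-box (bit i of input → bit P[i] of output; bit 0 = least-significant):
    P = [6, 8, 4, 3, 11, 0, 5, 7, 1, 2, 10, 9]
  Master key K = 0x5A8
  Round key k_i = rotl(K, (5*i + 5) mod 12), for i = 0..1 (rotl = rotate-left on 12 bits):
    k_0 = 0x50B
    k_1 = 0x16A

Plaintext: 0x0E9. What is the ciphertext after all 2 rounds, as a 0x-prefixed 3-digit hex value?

0x3F1

s_0 = plaintext = 0x0E9
s_1 = Round(s_0, k_0) = 0x45A
s_2 = Round(s_1, k_1) = 0x3F1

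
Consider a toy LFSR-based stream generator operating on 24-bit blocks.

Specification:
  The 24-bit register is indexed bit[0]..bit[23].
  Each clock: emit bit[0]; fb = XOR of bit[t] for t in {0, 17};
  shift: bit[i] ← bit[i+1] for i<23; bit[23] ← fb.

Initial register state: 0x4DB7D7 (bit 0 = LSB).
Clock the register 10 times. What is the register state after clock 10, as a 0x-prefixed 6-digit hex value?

0xDC536D

reg_0 = 0x4DB7D7
clock 1: out=1, reg = 0xA6DBEB
clock 2: out=1, reg = 0x536DF5
clock 3: out=1, reg = 0x29B6FA
clock 4: out=0, reg = 0x14DB7D
clock 5: out=1, reg = 0x8A6DBE
clock 6: out=0, reg = 0xC536DF
clock 7: out=1, reg = 0xE29B6F
clock 8: out=1, reg = 0x714DB7
clock 9: out=1, reg = 0xB8A6DB
clock 10: out=1, reg = 0xDC536D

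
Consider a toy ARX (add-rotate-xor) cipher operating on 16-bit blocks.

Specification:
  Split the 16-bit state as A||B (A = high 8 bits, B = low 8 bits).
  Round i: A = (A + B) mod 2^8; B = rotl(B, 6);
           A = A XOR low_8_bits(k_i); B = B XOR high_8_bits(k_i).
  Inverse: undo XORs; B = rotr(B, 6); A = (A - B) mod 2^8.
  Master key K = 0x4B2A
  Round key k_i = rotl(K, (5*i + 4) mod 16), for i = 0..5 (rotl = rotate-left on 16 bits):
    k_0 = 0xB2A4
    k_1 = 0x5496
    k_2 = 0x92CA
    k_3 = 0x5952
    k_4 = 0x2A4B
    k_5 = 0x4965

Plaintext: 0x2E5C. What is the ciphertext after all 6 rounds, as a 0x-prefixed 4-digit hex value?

s_0 = plaintext = 0x2E5C
s_1 = Round(s_0, k_0) = 0x2EA5
s_2 = Round(s_1, k_1) = 0x453D
s_3 = Round(s_2, k_2) = 0x48DD
s_4 = Round(s_3, k_3) = 0x772E
s_5 = Round(s_4, k_4) = 0xEEA1
s_6 = Round(s_5, k_5) = 0xEA21

0xEA21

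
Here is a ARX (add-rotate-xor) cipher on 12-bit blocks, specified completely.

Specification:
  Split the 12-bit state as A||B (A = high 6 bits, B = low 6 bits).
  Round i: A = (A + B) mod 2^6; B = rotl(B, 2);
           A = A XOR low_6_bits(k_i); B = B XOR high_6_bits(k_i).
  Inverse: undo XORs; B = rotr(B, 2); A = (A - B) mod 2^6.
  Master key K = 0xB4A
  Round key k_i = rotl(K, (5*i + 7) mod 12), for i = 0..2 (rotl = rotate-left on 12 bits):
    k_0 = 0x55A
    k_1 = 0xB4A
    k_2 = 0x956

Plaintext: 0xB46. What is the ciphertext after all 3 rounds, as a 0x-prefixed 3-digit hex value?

s_0 = plaintext = 0xB46
s_1 = Round(s_0, k_0) = 0xA4D
s_2 = Round(s_1, k_1) = 0xF19
s_3 = Round(s_2, k_2) = 0x0C0

0x0C0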